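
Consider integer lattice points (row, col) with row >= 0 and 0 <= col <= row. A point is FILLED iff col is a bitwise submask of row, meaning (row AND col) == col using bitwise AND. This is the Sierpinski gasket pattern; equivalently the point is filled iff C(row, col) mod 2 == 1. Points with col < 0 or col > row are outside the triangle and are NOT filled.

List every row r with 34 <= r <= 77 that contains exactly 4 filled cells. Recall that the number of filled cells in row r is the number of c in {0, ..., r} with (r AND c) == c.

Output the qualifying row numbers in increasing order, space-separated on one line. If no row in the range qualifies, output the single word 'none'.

Row r has 2^popcount(r) filled cells, so we need popcount(r) = log2(4) = 2.
Scan r = 34..77 and keep those with exactly 2 one-bits:
r=34=100010 popcount=2 -> KEEP
r=35=100011 popcount=3 -> skip
r=36=100100 popcount=2 -> KEEP
r=37=100101 popcount=3 -> skip
r=38=100110 popcount=3 -> skip
r=39=100111 popcount=4 -> skip
r=40=101000 popcount=2 -> KEEP
r=41=101001 popcount=3 -> skip
r=42=101010 popcount=3 -> skip
r=43=101011 popcount=4 -> skip
r=44=101100 popcount=3 -> skip
r=45=101101 popcount=4 -> skip
r=46=101110 popcount=4 -> skip
r=47=101111 popcount=5 -> skip
r=48=110000 popcount=2 -> KEEP
r=49=110001 popcount=3 -> skip
r=50=110010 popcount=3 -> skip
r=51=110011 popcount=4 -> skip
r=52=110100 popcount=3 -> skip
r=53=110101 popcount=4 -> skip
r=54=110110 popcount=4 -> skip
r=55=110111 popcount=5 -> skip
r=56=111000 popcount=3 -> skip
r=57=111001 popcount=4 -> skip
r=58=111010 popcount=4 -> skip
r=59=111011 popcount=5 -> skip
r=60=111100 popcount=4 -> skip
r=61=111101 popcount=5 -> skip
r=62=111110 popcount=5 -> skip
r=63=111111 popcount=6 -> skip
r=64=1000000 popcount=1 -> skip
r=65=1000001 popcount=2 -> KEEP
r=66=1000010 popcount=2 -> KEEP
r=67=1000011 popcount=3 -> skip
r=68=1000100 popcount=2 -> KEEP
r=69=1000101 popcount=3 -> skip
r=70=1000110 popcount=3 -> skip
r=71=1000111 popcount=4 -> skip
r=72=1001000 popcount=2 -> KEEP
r=73=1001001 popcount=3 -> skip
r=74=1001010 popcount=3 -> skip
r=75=1001011 popcount=4 -> skip
r=76=1001100 popcount=3 -> skip
r=77=1001101 popcount=4 -> skip
Kept rows: 34 36 40 48 65 66 68 72

Answer: 34 36 40 48 65 66 68 72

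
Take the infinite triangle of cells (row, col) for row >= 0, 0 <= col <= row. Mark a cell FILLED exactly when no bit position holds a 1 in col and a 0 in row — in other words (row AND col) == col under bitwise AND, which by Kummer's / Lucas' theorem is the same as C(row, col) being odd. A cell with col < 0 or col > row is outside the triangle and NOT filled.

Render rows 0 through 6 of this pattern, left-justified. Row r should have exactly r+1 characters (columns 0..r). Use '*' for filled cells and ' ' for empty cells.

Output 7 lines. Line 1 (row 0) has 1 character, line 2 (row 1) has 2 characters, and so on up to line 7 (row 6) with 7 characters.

r0=0: *
r1=1: **
r2=10: * *
r3=11: ****
r4=100: *   *
r5=101: **  **
r6=110: * * * *

Answer: *
**
* *
****
*   *
**  **
* * * *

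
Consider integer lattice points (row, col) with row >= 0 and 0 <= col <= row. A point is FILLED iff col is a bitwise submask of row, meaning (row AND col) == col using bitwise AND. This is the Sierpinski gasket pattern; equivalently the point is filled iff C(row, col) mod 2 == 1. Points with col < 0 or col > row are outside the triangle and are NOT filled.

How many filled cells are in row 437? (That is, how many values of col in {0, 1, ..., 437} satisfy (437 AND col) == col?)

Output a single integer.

Answer: 64

Derivation:
437 in binary = 110110101
popcount(437) = number of 1-bits in 110110101 = 6
A col c satisfies (437 AND c) == c iff every set bit of c is also set in 437; each of the 6 set bits of 437 can independently be on or off in c.
count = 2^6 = 64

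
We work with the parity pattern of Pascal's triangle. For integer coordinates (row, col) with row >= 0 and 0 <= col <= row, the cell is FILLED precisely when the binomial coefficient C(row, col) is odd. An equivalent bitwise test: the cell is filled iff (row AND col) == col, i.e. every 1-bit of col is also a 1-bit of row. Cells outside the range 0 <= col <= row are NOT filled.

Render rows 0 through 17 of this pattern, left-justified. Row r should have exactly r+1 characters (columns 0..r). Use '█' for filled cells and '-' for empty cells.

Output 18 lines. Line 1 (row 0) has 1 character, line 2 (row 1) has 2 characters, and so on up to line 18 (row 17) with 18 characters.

r0=0: █
r1=1: ██
r2=10: █-█
r3=11: ████
r4=100: █---█
r5=101: ██--██
r6=110: █-█-█-█
r7=111: ████████
r8=1000: █-------█
r9=1001: ██------██
r10=1010: █-█-----█-█
r11=1011: ████----████
r12=1100: █---█---█---█
r13=1101: ██--██--██--██
r14=1110: █-█-█-█-█-█-█-█
r15=1111: ████████████████
r16=10000: █---------------█
r17=10001: ██--------------██

Answer: █
██
█-█
████
█---█
██--██
█-█-█-█
████████
█-------█
██------██
█-█-----█-█
████----████
█---█---█---█
██--██--██--██
█-█-█-█-█-█-█-█
████████████████
█---------------█
██--------------██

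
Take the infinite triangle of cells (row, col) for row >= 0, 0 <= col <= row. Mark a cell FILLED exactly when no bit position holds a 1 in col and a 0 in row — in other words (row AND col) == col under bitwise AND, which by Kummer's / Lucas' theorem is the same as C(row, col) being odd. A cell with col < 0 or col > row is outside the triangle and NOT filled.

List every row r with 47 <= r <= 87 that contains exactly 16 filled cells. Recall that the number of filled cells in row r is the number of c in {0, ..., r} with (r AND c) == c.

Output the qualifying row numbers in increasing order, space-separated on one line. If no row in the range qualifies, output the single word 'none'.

Answer: 51 53 54 57 58 60 71 75 77 78 83 85 86

Derivation:
Row r has 2^popcount(r) filled cells, so we need popcount(r) = log2(16) = 4.
Scan r = 47..87 and keep those with exactly 4 one-bits:
r=47=101111 popcount=5 -> skip
r=48=110000 popcount=2 -> skip
r=49=110001 popcount=3 -> skip
r=50=110010 popcount=3 -> skip
r=51=110011 popcount=4 -> KEEP
r=52=110100 popcount=3 -> skip
r=53=110101 popcount=4 -> KEEP
r=54=110110 popcount=4 -> KEEP
r=55=110111 popcount=5 -> skip
r=56=111000 popcount=3 -> skip
r=57=111001 popcount=4 -> KEEP
r=58=111010 popcount=4 -> KEEP
r=59=111011 popcount=5 -> skip
r=60=111100 popcount=4 -> KEEP
r=61=111101 popcount=5 -> skip
r=62=111110 popcount=5 -> skip
r=63=111111 popcount=6 -> skip
r=64=1000000 popcount=1 -> skip
r=65=1000001 popcount=2 -> skip
r=66=1000010 popcount=2 -> skip
r=67=1000011 popcount=3 -> skip
r=68=1000100 popcount=2 -> skip
r=69=1000101 popcount=3 -> skip
r=70=1000110 popcount=3 -> skip
r=71=1000111 popcount=4 -> KEEP
r=72=1001000 popcount=2 -> skip
r=73=1001001 popcount=3 -> skip
r=74=1001010 popcount=3 -> skip
r=75=1001011 popcount=4 -> KEEP
r=76=1001100 popcount=3 -> skip
r=77=1001101 popcount=4 -> KEEP
r=78=1001110 popcount=4 -> KEEP
r=79=1001111 popcount=5 -> skip
r=80=1010000 popcount=2 -> skip
r=81=1010001 popcount=3 -> skip
r=82=1010010 popcount=3 -> skip
r=83=1010011 popcount=4 -> KEEP
r=84=1010100 popcount=3 -> skip
r=85=1010101 popcount=4 -> KEEP
r=86=1010110 popcount=4 -> KEEP
r=87=1010111 popcount=5 -> skip
Kept rows: 51 53 54 57 58 60 71 75 77 78 83 85 86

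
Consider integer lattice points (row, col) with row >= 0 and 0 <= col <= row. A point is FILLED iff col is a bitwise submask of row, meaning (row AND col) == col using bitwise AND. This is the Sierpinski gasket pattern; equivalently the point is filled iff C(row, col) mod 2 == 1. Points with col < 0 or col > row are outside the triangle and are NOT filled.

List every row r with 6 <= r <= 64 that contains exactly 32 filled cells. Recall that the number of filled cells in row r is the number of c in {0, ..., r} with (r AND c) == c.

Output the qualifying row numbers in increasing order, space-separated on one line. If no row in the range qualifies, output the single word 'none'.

Answer: 31 47 55 59 61 62

Derivation:
Row r has 2^popcount(r) filled cells, so we need popcount(r) = log2(32) = 5.
Scan r = 6..64 and keep those with exactly 5 one-bits:
r=6=110 popcount=2 -> skip
r=7=111 popcount=3 -> skip
r=8=1000 popcount=1 -> skip
r=9=1001 popcount=2 -> skip
r=10=1010 popcount=2 -> skip
r=11=1011 popcount=3 -> skip
r=12=1100 popcount=2 -> skip
r=13=1101 popcount=3 -> skip
r=14=1110 popcount=3 -> skip
r=15=1111 popcount=4 -> skip
r=16=10000 popcount=1 -> skip
r=17=10001 popcount=2 -> skip
r=18=10010 popcount=2 -> skip
r=19=10011 popcount=3 -> skip
r=20=10100 popcount=2 -> skip
r=21=10101 popcount=3 -> skip
r=22=10110 popcount=3 -> skip
r=23=10111 popcount=4 -> skip
r=24=11000 popcount=2 -> skip
r=25=11001 popcount=3 -> skip
r=26=11010 popcount=3 -> skip
r=27=11011 popcount=4 -> skip
r=28=11100 popcount=3 -> skip
r=29=11101 popcount=4 -> skip
r=30=11110 popcount=4 -> skip
r=31=11111 popcount=5 -> KEEP
r=32=100000 popcount=1 -> skip
r=33=100001 popcount=2 -> skip
r=34=100010 popcount=2 -> skip
r=35=100011 popcount=3 -> skip
r=36=100100 popcount=2 -> skip
r=37=100101 popcount=3 -> skip
r=38=100110 popcount=3 -> skip
r=39=100111 popcount=4 -> skip
r=40=101000 popcount=2 -> skip
r=41=101001 popcount=3 -> skip
r=42=101010 popcount=3 -> skip
r=43=101011 popcount=4 -> skip
r=44=101100 popcount=3 -> skip
r=45=101101 popcount=4 -> skip
r=46=101110 popcount=4 -> skip
r=47=101111 popcount=5 -> KEEP
r=48=110000 popcount=2 -> skip
r=49=110001 popcount=3 -> skip
r=50=110010 popcount=3 -> skip
r=51=110011 popcount=4 -> skip
r=52=110100 popcount=3 -> skip
r=53=110101 popcount=4 -> skip
r=54=110110 popcount=4 -> skip
r=55=110111 popcount=5 -> KEEP
r=56=111000 popcount=3 -> skip
r=57=111001 popcount=4 -> skip
r=58=111010 popcount=4 -> skip
r=59=111011 popcount=5 -> KEEP
r=60=111100 popcount=4 -> skip
r=61=111101 popcount=5 -> KEEP
r=62=111110 popcount=5 -> KEEP
r=63=111111 popcount=6 -> skip
r=64=1000000 popcount=1 -> skip
Kept rows: 31 47 55 59 61 62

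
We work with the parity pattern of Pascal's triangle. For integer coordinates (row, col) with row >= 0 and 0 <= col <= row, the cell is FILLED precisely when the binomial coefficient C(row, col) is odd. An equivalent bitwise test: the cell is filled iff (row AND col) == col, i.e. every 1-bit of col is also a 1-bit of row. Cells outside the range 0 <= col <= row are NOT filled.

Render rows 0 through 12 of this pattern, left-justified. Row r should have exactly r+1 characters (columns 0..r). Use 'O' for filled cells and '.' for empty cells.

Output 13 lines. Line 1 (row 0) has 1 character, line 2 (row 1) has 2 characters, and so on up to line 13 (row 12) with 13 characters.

Answer: O
OO
O.O
OOOO
O...O
OO..OO
O.O.O.O
OOOOOOOO
O.......O
OO......OO
O.O.....O.O
OOOO....OOOO
O...O...O...O

Derivation:
r0=0: O
r1=1: OO
r2=10: O.O
r3=11: OOOO
r4=100: O...O
r5=101: OO..OO
r6=110: O.O.O.O
r7=111: OOOOOOOO
r8=1000: O.......O
r9=1001: OO......OO
r10=1010: O.O.....O.O
r11=1011: OOOO....OOOO
r12=1100: O...O...O...O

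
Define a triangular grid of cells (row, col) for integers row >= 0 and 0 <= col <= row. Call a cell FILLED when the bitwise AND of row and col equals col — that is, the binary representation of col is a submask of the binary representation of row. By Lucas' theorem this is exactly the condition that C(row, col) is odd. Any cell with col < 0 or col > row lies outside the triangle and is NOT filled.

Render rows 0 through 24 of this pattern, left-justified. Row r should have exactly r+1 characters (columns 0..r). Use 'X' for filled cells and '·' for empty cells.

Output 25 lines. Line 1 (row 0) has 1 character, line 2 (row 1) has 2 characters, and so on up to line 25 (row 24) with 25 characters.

Answer: X
XX
X·X
XXXX
X···X
XX··XX
X·X·X·X
XXXXXXXX
X·······X
XX······XX
X·X·····X·X
XXXX····XXXX
X···X···X···X
XX··XX··XX··XX
X·X·X·X·X·X·X·X
XXXXXXXXXXXXXXXX
X···············X
XX··············XX
X·X·············X·X
XXXX············XXXX
X···X···········X···X
XX··XX··········XX··XX
X·X·X·X·········X·X·X·X
XXXXXXXX········XXXXXXXX
X·······X·······X·······X

Derivation:
r0=0: X
r1=1: XX
r2=10: X·X
r3=11: XXXX
r4=100: X···X
r5=101: XX··XX
r6=110: X·X·X·X
r7=111: XXXXXXXX
r8=1000: X·······X
r9=1001: XX······XX
r10=1010: X·X·····X·X
r11=1011: XXXX····XXXX
r12=1100: X···X···X···X
r13=1101: XX··XX··XX··XX
r14=1110: X·X·X·X·X·X·X·X
r15=1111: XXXXXXXXXXXXXXXX
r16=10000: X···············X
r17=10001: XX··············XX
r18=10010: X·X·············X·X
r19=10011: XXXX············XXXX
r20=10100: X···X···········X···X
r21=10101: XX··XX··········XX··XX
r22=10110: X·X·X·X·········X·X·X·X
r23=10111: XXXXXXXX········XXXXXXXX
r24=11000: X·······X·······X·······X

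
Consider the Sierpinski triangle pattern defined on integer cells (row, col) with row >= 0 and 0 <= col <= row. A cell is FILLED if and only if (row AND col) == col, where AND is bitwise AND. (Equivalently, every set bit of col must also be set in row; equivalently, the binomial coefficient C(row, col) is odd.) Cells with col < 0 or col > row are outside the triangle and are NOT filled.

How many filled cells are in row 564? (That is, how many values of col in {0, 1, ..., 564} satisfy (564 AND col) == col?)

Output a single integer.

Answer: 16

Derivation:
564 in binary = 1000110100
popcount(564) = number of 1-bits in 1000110100 = 4
A col c satisfies (564 AND c) == c iff every set bit of c is also set in 564; each of the 4 set bits of 564 can independently be on or off in c.
count = 2^4 = 16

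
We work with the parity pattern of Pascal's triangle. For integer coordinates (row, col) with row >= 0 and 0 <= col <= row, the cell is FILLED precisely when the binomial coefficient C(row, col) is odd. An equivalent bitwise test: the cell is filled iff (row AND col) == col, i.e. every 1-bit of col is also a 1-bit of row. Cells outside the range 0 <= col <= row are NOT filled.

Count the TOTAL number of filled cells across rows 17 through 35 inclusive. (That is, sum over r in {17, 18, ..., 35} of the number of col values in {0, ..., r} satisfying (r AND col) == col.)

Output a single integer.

r17=10001 pc2: +4 =4
r18=10010 pc2: +4 =8
r19=10011 pc3: +8 =16
r20=10100 pc2: +4 =20
r21=10101 pc3: +8 =28
r22=10110 pc3: +8 =36
r23=10111 pc4: +16 =52
r24=11000 pc2: +4 =56
r25=11001 pc3: +8 =64
r26=11010 pc3: +8 =72
r27=11011 pc4: +16 =88
r28=11100 pc3: +8 =96
r29=11101 pc4: +16 =112
r30=11110 pc4: +16 =128
r31=11111 pc5: +32 =160
r32=100000 pc1: +2 =162
r33=100001 pc2: +4 =166
r34=100010 pc2: +4 =170
r35=100011 pc3: +8 =178

Answer: 178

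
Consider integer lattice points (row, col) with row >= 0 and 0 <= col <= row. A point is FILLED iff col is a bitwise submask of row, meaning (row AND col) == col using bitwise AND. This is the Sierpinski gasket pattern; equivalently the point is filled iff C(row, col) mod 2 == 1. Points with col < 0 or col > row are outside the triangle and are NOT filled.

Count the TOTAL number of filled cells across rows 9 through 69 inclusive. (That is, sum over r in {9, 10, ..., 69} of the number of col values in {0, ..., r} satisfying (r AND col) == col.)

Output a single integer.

Answer: 730

Derivation:
r9=1001 pc2: +4 =4
r10=1010 pc2: +4 =8
r11=1011 pc3: +8 =16
r12=1100 pc2: +4 =20
r13=1101 pc3: +8 =28
r14=1110 pc3: +8 =36
r15=1111 pc4: +16 =52
r16=10000 pc1: +2 =54
r17=10001 pc2: +4 =58
r18=10010 pc2: +4 =62
r19=10011 pc3: +8 =70
r20=10100 pc2: +4 =74
r21=10101 pc3: +8 =82
r22=10110 pc3: +8 =90
r23=10111 pc4: +16 =106
r24=11000 pc2: +4 =110
r25=11001 pc3: +8 =118
r26=11010 pc3: +8 =126
r27=11011 pc4: +16 =142
r28=11100 pc3: +8 =150
r29=11101 pc4: +16 =166
r30=11110 pc4: +16 =182
r31=11111 pc5: +32 =214
r32=100000 pc1: +2 =216
r33=100001 pc2: +4 =220
r34=100010 pc2: +4 =224
r35=100011 pc3: +8 =232
r36=100100 pc2: +4 =236
r37=100101 pc3: +8 =244
r38=100110 pc3: +8 =252
r39=100111 pc4: +16 =268
r40=101000 pc2: +4 =272
r41=101001 pc3: +8 =280
r42=101010 pc3: +8 =288
r43=101011 pc4: +16 =304
r44=101100 pc3: +8 =312
r45=101101 pc4: +16 =328
r46=101110 pc4: +16 =344
r47=101111 pc5: +32 =376
r48=110000 pc2: +4 =380
r49=110001 pc3: +8 =388
r50=110010 pc3: +8 =396
r51=110011 pc4: +16 =412
r52=110100 pc3: +8 =420
r53=110101 pc4: +16 =436
r54=110110 pc4: +16 =452
r55=110111 pc5: +32 =484
r56=111000 pc3: +8 =492
r57=111001 pc4: +16 =508
r58=111010 pc4: +16 =524
r59=111011 pc5: +32 =556
r60=111100 pc4: +16 =572
r61=111101 pc5: +32 =604
r62=111110 pc5: +32 =636
r63=111111 pc6: +64 =700
r64=1000000 pc1: +2 =702
r65=1000001 pc2: +4 =706
r66=1000010 pc2: +4 =710
r67=1000011 pc3: +8 =718
r68=1000100 pc2: +4 =722
r69=1000101 pc3: +8 =730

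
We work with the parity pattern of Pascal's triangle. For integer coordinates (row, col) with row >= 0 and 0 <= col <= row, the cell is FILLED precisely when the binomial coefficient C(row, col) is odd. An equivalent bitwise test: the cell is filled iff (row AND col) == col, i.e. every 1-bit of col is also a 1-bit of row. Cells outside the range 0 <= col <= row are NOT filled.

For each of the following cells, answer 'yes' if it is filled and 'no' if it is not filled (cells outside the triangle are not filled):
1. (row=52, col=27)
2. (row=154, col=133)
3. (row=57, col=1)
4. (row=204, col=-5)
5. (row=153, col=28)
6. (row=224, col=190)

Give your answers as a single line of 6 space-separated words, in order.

Answer: no no yes no no no

Derivation:
(52,27): row=0b110100, col=0b11011, row AND col = 0b10000 = 16; 16 != 27 -> empty
(154,133): row=0b10011010, col=0b10000101, row AND col = 0b10000000 = 128; 128 != 133 -> empty
(57,1): row=0b111001, col=0b1, row AND col = 0b1 = 1; 1 == 1 -> filled
(204,-5): col outside [0, 204] -> not filled
(153,28): row=0b10011001, col=0b11100, row AND col = 0b11000 = 24; 24 != 28 -> empty
(224,190): row=0b11100000, col=0b10111110, row AND col = 0b10100000 = 160; 160 != 190 -> empty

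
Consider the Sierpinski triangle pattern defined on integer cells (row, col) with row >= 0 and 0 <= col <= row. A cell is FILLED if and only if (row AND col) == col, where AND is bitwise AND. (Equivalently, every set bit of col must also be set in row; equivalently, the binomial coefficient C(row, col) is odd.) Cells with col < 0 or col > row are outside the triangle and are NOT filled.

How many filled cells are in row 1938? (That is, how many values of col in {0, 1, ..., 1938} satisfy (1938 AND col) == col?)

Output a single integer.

1938 in binary = 11110010010
popcount(1938) = number of 1-bits in 11110010010 = 6
A col c satisfies (1938 AND c) == c iff every set bit of c is also set in 1938; each of the 6 set bits of 1938 can independently be on or off in c.
count = 2^6 = 64

Answer: 64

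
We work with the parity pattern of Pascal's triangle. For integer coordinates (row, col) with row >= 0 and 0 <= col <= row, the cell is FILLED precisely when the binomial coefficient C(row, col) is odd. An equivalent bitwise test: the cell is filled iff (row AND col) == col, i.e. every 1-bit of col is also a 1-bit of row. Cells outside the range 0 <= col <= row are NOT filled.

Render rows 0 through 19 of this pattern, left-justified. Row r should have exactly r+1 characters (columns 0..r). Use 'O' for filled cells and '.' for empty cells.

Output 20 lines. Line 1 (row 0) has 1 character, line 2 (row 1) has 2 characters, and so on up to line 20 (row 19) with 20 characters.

r0=0: O
r1=1: OO
r2=10: O.O
r3=11: OOOO
r4=100: O...O
r5=101: OO..OO
r6=110: O.O.O.O
r7=111: OOOOOOOO
r8=1000: O.......O
r9=1001: OO......OO
r10=1010: O.O.....O.O
r11=1011: OOOO....OOOO
r12=1100: O...O...O...O
r13=1101: OO..OO..OO..OO
r14=1110: O.O.O.O.O.O.O.O
r15=1111: OOOOOOOOOOOOOOOO
r16=10000: O...............O
r17=10001: OO..............OO
r18=10010: O.O.............O.O
r19=10011: OOOO............OOOO

Answer: O
OO
O.O
OOOO
O...O
OO..OO
O.O.O.O
OOOOOOOO
O.......O
OO......OO
O.O.....O.O
OOOO....OOOO
O...O...O...O
OO..OO..OO..OO
O.O.O.O.O.O.O.O
OOOOOOOOOOOOOOOO
O...............O
OO..............OO
O.O.............O.O
OOOO............OOOO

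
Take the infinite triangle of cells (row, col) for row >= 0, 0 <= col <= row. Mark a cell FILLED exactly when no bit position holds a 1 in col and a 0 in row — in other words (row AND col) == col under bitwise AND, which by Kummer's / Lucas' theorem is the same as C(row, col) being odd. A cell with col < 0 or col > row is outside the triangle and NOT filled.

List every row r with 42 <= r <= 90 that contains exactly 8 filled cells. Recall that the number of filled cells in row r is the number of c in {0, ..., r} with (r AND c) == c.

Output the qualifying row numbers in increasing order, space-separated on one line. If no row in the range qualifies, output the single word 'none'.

Answer: 42 44 49 50 52 56 67 69 70 73 74 76 81 82 84 88

Derivation:
Row r has 2^popcount(r) filled cells, so we need popcount(r) = log2(8) = 3.
Scan r = 42..90 and keep those with exactly 3 one-bits:
r=42=101010 popcount=3 -> KEEP
r=43=101011 popcount=4 -> skip
r=44=101100 popcount=3 -> KEEP
r=45=101101 popcount=4 -> skip
r=46=101110 popcount=4 -> skip
r=47=101111 popcount=5 -> skip
r=48=110000 popcount=2 -> skip
r=49=110001 popcount=3 -> KEEP
r=50=110010 popcount=3 -> KEEP
r=51=110011 popcount=4 -> skip
r=52=110100 popcount=3 -> KEEP
r=53=110101 popcount=4 -> skip
r=54=110110 popcount=4 -> skip
r=55=110111 popcount=5 -> skip
r=56=111000 popcount=3 -> KEEP
r=57=111001 popcount=4 -> skip
r=58=111010 popcount=4 -> skip
r=59=111011 popcount=5 -> skip
r=60=111100 popcount=4 -> skip
r=61=111101 popcount=5 -> skip
r=62=111110 popcount=5 -> skip
r=63=111111 popcount=6 -> skip
r=64=1000000 popcount=1 -> skip
r=65=1000001 popcount=2 -> skip
r=66=1000010 popcount=2 -> skip
r=67=1000011 popcount=3 -> KEEP
r=68=1000100 popcount=2 -> skip
r=69=1000101 popcount=3 -> KEEP
r=70=1000110 popcount=3 -> KEEP
r=71=1000111 popcount=4 -> skip
r=72=1001000 popcount=2 -> skip
r=73=1001001 popcount=3 -> KEEP
r=74=1001010 popcount=3 -> KEEP
r=75=1001011 popcount=4 -> skip
r=76=1001100 popcount=3 -> KEEP
r=77=1001101 popcount=4 -> skip
r=78=1001110 popcount=4 -> skip
r=79=1001111 popcount=5 -> skip
r=80=1010000 popcount=2 -> skip
r=81=1010001 popcount=3 -> KEEP
r=82=1010010 popcount=3 -> KEEP
r=83=1010011 popcount=4 -> skip
r=84=1010100 popcount=3 -> KEEP
r=85=1010101 popcount=4 -> skip
r=86=1010110 popcount=4 -> skip
r=87=1010111 popcount=5 -> skip
r=88=1011000 popcount=3 -> KEEP
r=89=1011001 popcount=4 -> skip
r=90=1011010 popcount=4 -> skip
Kept rows: 42 44 49 50 52 56 67 69 70 73 74 76 81 82 84 88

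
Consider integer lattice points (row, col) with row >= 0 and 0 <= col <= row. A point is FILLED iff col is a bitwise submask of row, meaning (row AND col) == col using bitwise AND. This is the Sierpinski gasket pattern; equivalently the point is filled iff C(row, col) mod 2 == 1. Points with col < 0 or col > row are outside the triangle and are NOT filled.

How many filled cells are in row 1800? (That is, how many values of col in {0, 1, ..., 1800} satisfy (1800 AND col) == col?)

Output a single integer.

Answer: 16

Derivation:
1800 in binary = 11100001000
popcount(1800) = number of 1-bits in 11100001000 = 4
A col c satisfies (1800 AND c) == c iff every set bit of c is also set in 1800; each of the 4 set bits of 1800 can independently be on or off in c.
count = 2^4 = 16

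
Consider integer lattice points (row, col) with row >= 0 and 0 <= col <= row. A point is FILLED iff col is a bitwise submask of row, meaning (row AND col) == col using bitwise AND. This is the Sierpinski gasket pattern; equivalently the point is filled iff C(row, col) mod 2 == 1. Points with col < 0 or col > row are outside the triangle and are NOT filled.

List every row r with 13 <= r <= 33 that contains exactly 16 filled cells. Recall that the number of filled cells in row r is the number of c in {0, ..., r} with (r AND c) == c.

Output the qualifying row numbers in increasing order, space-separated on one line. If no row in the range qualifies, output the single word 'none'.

Answer: 15 23 27 29 30

Derivation:
Row r has 2^popcount(r) filled cells, so we need popcount(r) = log2(16) = 4.
Scan r = 13..33 and keep those with exactly 4 one-bits:
r=13=1101 popcount=3 -> skip
r=14=1110 popcount=3 -> skip
r=15=1111 popcount=4 -> KEEP
r=16=10000 popcount=1 -> skip
r=17=10001 popcount=2 -> skip
r=18=10010 popcount=2 -> skip
r=19=10011 popcount=3 -> skip
r=20=10100 popcount=2 -> skip
r=21=10101 popcount=3 -> skip
r=22=10110 popcount=3 -> skip
r=23=10111 popcount=4 -> KEEP
r=24=11000 popcount=2 -> skip
r=25=11001 popcount=3 -> skip
r=26=11010 popcount=3 -> skip
r=27=11011 popcount=4 -> KEEP
r=28=11100 popcount=3 -> skip
r=29=11101 popcount=4 -> KEEP
r=30=11110 popcount=4 -> KEEP
r=31=11111 popcount=5 -> skip
r=32=100000 popcount=1 -> skip
r=33=100001 popcount=2 -> skip
Kept rows: 15 23 27 29 30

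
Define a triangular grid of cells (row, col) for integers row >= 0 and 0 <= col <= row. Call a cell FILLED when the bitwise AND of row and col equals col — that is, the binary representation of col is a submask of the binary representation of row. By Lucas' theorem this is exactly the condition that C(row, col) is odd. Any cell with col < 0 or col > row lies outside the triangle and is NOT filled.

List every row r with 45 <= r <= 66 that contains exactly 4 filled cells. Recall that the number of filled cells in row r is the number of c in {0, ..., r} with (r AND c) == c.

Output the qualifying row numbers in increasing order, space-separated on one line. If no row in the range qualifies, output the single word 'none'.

Row r has 2^popcount(r) filled cells, so we need popcount(r) = log2(4) = 2.
Scan r = 45..66 and keep those with exactly 2 one-bits:
r=45=101101 popcount=4 -> skip
r=46=101110 popcount=4 -> skip
r=47=101111 popcount=5 -> skip
r=48=110000 popcount=2 -> KEEP
r=49=110001 popcount=3 -> skip
r=50=110010 popcount=3 -> skip
r=51=110011 popcount=4 -> skip
r=52=110100 popcount=3 -> skip
r=53=110101 popcount=4 -> skip
r=54=110110 popcount=4 -> skip
r=55=110111 popcount=5 -> skip
r=56=111000 popcount=3 -> skip
r=57=111001 popcount=4 -> skip
r=58=111010 popcount=4 -> skip
r=59=111011 popcount=5 -> skip
r=60=111100 popcount=4 -> skip
r=61=111101 popcount=5 -> skip
r=62=111110 popcount=5 -> skip
r=63=111111 popcount=6 -> skip
r=64=1000000 popcount=1 -> skip
r=65=1000001 popcount=2 -> KEEP
r=66=1000010 popcount=2 -> KEEP
Kept rows: 48 65 66

Answer: 48 65 66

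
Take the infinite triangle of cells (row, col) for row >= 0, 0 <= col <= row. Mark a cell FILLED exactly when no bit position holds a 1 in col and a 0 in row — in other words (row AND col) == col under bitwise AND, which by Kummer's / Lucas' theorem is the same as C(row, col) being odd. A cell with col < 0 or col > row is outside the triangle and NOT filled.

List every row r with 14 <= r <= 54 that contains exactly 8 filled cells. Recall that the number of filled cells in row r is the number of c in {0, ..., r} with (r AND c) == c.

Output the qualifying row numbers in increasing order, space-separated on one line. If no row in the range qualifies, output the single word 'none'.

Answer: 14 19 21 22 25 26 28 35 37 38 41 42 44 49 50 52

Derivation:
Row r has 2^popcount(r) filled cells, so we need popcount(r) = log2(8) = 3.
Scan r = 14..54 and keep those with exactly 3 one-bits:
r=14=1110 popcount=3 -> KEEP
r=15=1111 popcount=4 -> skip
r=16=10000 popcount=1 -> skip
r=17=10001 popcount=2 -> skip
r=18=10010 popcount=2 -> skip
r=19=10011 popcount=3 -> KEEP
r=20=10100 popcount=2 -> skip
r=21=10101 popcount=3 -> KEEP
r=22=10110 popcount=3 -> KEEP
r=23=10111 popcount=4 -> skip
r=24=11000 popcount=2 -> skip
r=25=11001 popcount=3 -> KEEP
r=26=11010 popcount=3 -> KEEP
r=27=11011 popcount=4 -> skip
r=28=11100 popcount=3 -> KEEP
r=29=11101 popcount=4 -> skip
r=30=11110 popcount=4 -> skip
r=31=11111 popcount=5 -> skip
r=32=100000 popcount=1 -> skip
r=33=100001 popcount=2 -> skip
r=34=100010 popcount=2 -> skip
r=35=100011 popcount=3 -> KEEP
r=36=100100 popcount=2 -> skip
r=37=100101 popcount=3 -> KEEP
r=38=100110 popcount=3 -> KEEP
r=39=100111 popcount=4 -> skip
r=40=101000 popcount=2 -> skip
r=41=101001 popcount=3 -> KEEP
r=42=101010 popcount=3 -> KEEP
r=43=101011 popcount=4 -> skip
r=44=101100 popcount=3 -> KEEP
r=45=101101 popcount=4 -> skip
r=46=101110 popcount=4 -> skip
r=47=101111 popcount=5 -> skip
r=48=110000 popcount=2 -> skip
r=49=110001 popcount=3 -> KEEP
r=50=110010 popcount=3 -> KEEP
r=51=110011 popcount=4 -> skip
r=52=110100 popcount=3 -> KEEP
r=53=110101 popcount=4 -> skip
r=54=110110 popcount=4 -> skip
Kept rows: 14 19 21 22 25 26 28 35 37 38 41 42 44 49 50 52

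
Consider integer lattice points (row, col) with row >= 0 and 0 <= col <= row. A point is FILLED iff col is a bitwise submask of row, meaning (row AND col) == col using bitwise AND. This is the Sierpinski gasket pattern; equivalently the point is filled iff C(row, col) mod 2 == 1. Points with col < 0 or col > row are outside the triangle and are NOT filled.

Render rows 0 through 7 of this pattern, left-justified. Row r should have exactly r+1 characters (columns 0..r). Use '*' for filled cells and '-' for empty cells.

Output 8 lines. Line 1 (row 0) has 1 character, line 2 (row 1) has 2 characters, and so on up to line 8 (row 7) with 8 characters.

Answer: *
**
*-*
****
*---*
**--**
*-*-*-*
********

Derivation:
r0=0: *
r1=1: **
r2=10: *-*
r3=11: ****
r4=100: *---*
r5=101: **--**
r6=110: *-*-*-*
r7=111: ********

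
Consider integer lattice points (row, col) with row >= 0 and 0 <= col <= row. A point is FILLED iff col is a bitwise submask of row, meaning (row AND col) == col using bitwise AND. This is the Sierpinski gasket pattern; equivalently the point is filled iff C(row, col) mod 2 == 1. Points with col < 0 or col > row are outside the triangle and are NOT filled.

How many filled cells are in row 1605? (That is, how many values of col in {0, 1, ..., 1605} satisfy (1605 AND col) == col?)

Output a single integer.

1605 in binary = 11001000101
popcount(1605) = number of 1-bits in 11001000101 = 5
A col c satisfies (1605 AND c) == c iff every set bit of c is also set in 1605; each of the 5 set bits of 1605 can independently be on or off in c.
count = 2^5 = 32

Answer: 32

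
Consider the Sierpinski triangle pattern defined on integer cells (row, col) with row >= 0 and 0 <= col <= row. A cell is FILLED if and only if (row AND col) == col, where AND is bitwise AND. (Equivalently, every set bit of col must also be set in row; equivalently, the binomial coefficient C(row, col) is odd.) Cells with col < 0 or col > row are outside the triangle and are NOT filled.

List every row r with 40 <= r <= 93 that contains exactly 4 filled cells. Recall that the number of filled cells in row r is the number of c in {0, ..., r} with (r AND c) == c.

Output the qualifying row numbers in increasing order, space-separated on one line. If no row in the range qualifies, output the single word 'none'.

Row r has 2^popcount(r) filled cells, so we need popcount(r) = log2(4) = 2.
Scan r = 40..93 and keep those with exactly 2 one-bits:
r=40=101000 popcount=2 -> KEEP
r=41=101001 popcount=3 -> skip
r=42=101010 popcount=3 -> skip
r=43=101011 popcount=4 -> skip
r=44=101100 popcount=3 -> skip
r=45=101101 popcount=4 -> skip
r=46=101110 popcount=4 -> skip
r=47=101111 popcount=5 -> skip
r=48=110000 popcount=2 -> KEEP
r=49=110001 popcount=3 -> skip
r=50=110010 popcount=3 -> skip
r=51=110011 popcount=4 -> skip
r=52=110100 popcount=3 -> skip
r=53=110101 popcount=4 -> skip
r=54=110110 popcount=4 -> skip
r=55=110111 popcount=5 -> skip
r=56=111000 popcount=3 -> skip
r=57=111001 popcount=4 -> skip
r=58=111010 popcount=4 -> skip
r=59=111011 popcount=5 -> skip
r=60=111100 popcount=4 -> skip
r=61=111101 popcount=5 -> skip
r=62=111110 popcount=5 -> skip
r=63=111111 popcount=6 -> skip
r=64=1000000 popcount=1 -> skip
r=65=1000001 popcount=2 -> KEEP
r=66=1000010 popcount=2 -> KEEP
r=67=1000011 popcount=3 -> skip
r=68=1000100 popcount=2 -> KEEP
r=69=1000101 popcount=3 -> skip
r=70=1000110 popcount=3 -> skip
r=71=1000111 popcount=4 -> skip
r=72=1001000 popcount=2 -> KEEP
r=73=1001001 popcount=3 -> skip
r=74=1001010 popcount=3 -> skip
r=75=1001011 popcount=4 -> skip
r=76=1001100 popcount=3 -> skip
r=77=1001101 popcount=4 -> skip
r=78=1001110 popcount=4 -> skip
r=79=1001111 popcount=5 -> skip
r=80=1010000 popcount=2 -> KEEP
r=81=1010001 popcount=3 -> skip
r=82=1010010 popcount=3 -> skip
r=83=1010011 popcount=4 -> skip
r=84=1010100 popcount=3 -> skip
r=85=1010101 popcount=4 -> skip
r=86=1010110 popcount=4 -> skip
r=87=1010111 popcount=5 -> skip
r=88=1011000 popcount=3 -> skip
r=89=1011001 popcount=4 -> skip
r=90=1011010 popcount=4 -> skip
r=91=1011011 popcount=5 -> skip
r=92=1011100 popcount=4 -> skip
r=93=1011101 popcount=5 -> skip
Kept rows: 40 48 65 66 68 72 80

Answer: 40 48 65 66 68 72 80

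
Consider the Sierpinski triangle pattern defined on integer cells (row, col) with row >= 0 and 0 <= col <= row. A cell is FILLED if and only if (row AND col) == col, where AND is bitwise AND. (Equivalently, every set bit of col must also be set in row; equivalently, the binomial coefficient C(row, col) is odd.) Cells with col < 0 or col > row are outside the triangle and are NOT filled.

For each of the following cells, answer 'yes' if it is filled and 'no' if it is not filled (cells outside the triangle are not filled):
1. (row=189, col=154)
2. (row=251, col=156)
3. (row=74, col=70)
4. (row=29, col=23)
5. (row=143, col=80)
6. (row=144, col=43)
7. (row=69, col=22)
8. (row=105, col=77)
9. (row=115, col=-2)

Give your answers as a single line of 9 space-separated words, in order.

Answer: no no no no no no no no no

Derivation:
(189,154): row=0b10111101, col=0b10011010, row AND col = 0b10011000 = 152; 152 != 154 -> empty
(251,156): row=0b11111011, col=0b10011100, row AND col = 0b10011000 = 152; 152 != 156 -> empty
(74,70): row=0b1001010, col=0b1000110, row AND col = 0b1000010 = 66; 66 != 70 -> empty
(29,23): row=0b11101, col=0b10111, row AND col = 0b10101 = 21; 21 != 23 -> empty
(143,80): row=0b10001111, col=0b1010000, row AND col = 0b0 = 0; 0 != 80 -> empty
(144,43): row=0b10010000, col=0b101011, row AND col = 0b0 = 0; 0 != 43 -> empty
(69,22): row=0b1000101, col=0b10110, row AND col = 0b100 = 4; 4 != 22 -> empty
(105,77): row=0b1101001, col=0b1001101, row AND col = 0b1001001 = 73; 73 != 77 -> empty
(115,-2): col outside [0, 115] -> not filled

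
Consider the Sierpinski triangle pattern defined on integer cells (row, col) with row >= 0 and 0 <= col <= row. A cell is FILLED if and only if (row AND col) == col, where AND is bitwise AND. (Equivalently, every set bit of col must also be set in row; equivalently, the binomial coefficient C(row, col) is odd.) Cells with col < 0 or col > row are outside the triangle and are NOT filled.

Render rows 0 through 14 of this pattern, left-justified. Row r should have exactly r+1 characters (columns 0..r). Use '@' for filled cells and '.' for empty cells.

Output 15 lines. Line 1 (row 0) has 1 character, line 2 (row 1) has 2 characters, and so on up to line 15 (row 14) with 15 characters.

r0=0: @
r1=1: @@
r2=10: @.@
r3=11: @@@@
r4=100: @...@
r5=101: @@..@@
r6=110: @.@.@.@
r7=111: @@@@@@@@
r8=1000: @.......@
r9=1001: @@......@@
r10=1010: @.@.....@.@
r11=1011: @@@@....@@@@
r12=1100: @...@...@...@
r13=1101: @@..@@..@@..@@
r14=1110: @.@.@.@.@.@.@.@

Answer: @
@@
@.@
@@@@
@...@
@@..@@
@.@.@.@
@@@@@@@@
@.......@
@@......@@
@.@.....@.@
@@@@....@@@@
@...@...@...@
@@..@@..@@..@@
@.@.@.@.@.@.@.@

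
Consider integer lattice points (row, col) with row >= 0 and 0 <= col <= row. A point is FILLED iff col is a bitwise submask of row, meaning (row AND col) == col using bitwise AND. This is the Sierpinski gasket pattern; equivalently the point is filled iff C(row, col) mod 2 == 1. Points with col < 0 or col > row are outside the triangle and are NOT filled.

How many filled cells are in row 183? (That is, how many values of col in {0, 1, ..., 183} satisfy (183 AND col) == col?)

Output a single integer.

Answer: 64

Derivation:
183 in binary = 10110111
popcount(183) = number of 1-bits in 10110111 = 6
A col c satisfies (183 AND c) == c iff every set bit of c is also set in 183; each of the 6 set bits of 183 can independently be on or off in c.
count = 2^6 = 64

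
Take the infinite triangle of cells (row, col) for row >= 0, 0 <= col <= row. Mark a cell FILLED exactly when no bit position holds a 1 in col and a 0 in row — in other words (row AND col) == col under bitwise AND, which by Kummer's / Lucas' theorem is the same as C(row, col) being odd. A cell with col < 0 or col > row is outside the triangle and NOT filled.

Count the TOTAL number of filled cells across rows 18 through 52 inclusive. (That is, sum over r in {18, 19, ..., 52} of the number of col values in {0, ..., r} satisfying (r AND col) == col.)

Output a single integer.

r18=10010 pc2: +4 =4
r19=10011 pc3: +8 =12
r20=10100 pc2: +4 =16
r21=10101 pc3: +8 =24
r22=10110 pc3: +8 =32
r23=10111 pc4: +16 =48
r24=11000 pc2: +4 =52
r25=11001 pc3: +8 =60
r26=11010 pc3: +8 =68
r27=11011 pc4: +16 =84
r28=11100 pc3: +8 =92
r29=11101 pc4: +16 =108
r30=11110 pc4: +16 =124
r31=11111 pc5: +32 =156
r32=100000 pc1: +2 =158
r33=100001 pc2: +4 =162
r34=100010 pc2: +4 =166
r35=100011 pc3: +8 =174
r36=100100 pc2: +4 =178
r37=100101 pc3: +8 =186
r38=100110 pc3: +8 =194
r39=100111 pc4: +16 =210
r40=101000 pc2: +4 =214
r41=101001 pc3: +8 =222
r42=101010 pc3: +8 =230
r43=101011 pc4: +16 =246
r44=101100 pc3: +8 =254
r45=101101 pc4: +16 =270
r46=101110 pc4: +16 =286
r47=101111 pc5: +32 =318
r48=110000 pc2: +4 =322
r49=110001 pc3: +8 =330
r50=110010 pc3: +8 =338
r51=110011 pc4: +16 =354
r52=110100 pc3: +8 =362

Answer: 362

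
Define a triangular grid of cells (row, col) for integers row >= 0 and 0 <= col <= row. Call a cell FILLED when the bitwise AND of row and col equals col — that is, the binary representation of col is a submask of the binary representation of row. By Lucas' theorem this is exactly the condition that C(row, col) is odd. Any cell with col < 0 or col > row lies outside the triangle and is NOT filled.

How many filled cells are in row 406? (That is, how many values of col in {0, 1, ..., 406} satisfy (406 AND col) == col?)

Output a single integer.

Answer: 32

Derivation:
406 in binary = 110010110
popcount(406) = number of 1-bits in 110010110 = 5
A col c satisfies (406 AND c) == c iff every set bit of c is also set in 406; each of the 5 set bits of 406 can independently be on or off in c.
count = 2^5 = 32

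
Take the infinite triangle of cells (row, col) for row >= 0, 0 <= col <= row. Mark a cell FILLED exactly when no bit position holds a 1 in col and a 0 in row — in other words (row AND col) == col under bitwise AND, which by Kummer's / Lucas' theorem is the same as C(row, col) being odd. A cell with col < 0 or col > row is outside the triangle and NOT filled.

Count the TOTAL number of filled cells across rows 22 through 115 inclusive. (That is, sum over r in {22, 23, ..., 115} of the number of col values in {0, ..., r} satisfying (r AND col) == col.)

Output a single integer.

r22=10110 pc3: +8 =8
r23=10111 pc4: +16 =24
r24=11000 pc2: +4 =28
r25=11001 pc3: +8 =36
r26=11010 pc3: +8 =44
r27=11011 pc4: +16 =60
r28=11100 pc3: +8 =68
r29=11101 pc4: +16 =84
r30=11110 pc4: +16 =100
r31=11111 pc5: +32 =132
r32=100000 pc1: +2 =134
r33=100001 pc2: +4 =138
r34=100010 pc2: +4 =142
r35=100011 pc3: +8 =150
r36=100100 pc2: +4 =154
r37=100101 pc3: +8 =162
r38=100110 pc3: +8 =170
r39=100111 pc4: +16 =186
r40=101000 pc2: +4 =190
r41=101001 pc3: +8 =198
r42=101010 pc3: +8 =206
r43=101011 pc4: +16 =222
r44=101100 pc3: +8 =230
r45=101101 pc4: +16 =246
r46=101110 pc4: +16 =262
r47=101111 pc5: +32 =294
r48=110000 pc2: +4 =298
r49=110001 pc3: +8 =306
r50=110010 pc3: +8 =314
r51=110011 pc4: +16 =330
r52=110100 pc3: +8 =338
r53=110101 pc4: +16 =354
r54=110110 pc4: +16 =370
r55=110111 pc5: +32 =402
r56=111000 pc3: +8 =410
r57=111001 pc4: +16 =426
r58=111010 pc4: +16 =442
r59=111011 pc5: +32 =474
r60=111100 pc4: +16 =490
r61=111101 pc5: +32 =522
r62=111110 pc5: +32 =554
r63=111111 pc6: +64 =618
r64=1000000 pc1: +2 =620
r65=1000001 pc2: +4 =624
r66=1000010 pc2: +4 =628
r67=1000011 pc3: +8 =636
r68=1000100 pc2: +4 =640
r69=1000101 pc3: +8 =648
r70=1000110 pc3: +8 =656
r71=1000111 pc4: +16 =672
r72=1001000 pc2: +4 =676
r73=1001001 pc3: +8 =684
r74=1001010 pc3: +8 =692
r75=1001011 pc4: +16 =708
r76=1001100 pc3: +8 =716
r77=1001101 pc4: +16 =732
r78=1001110 pc4: +16 =748
r79=1001111 pc5: +32 =780
r80=1010000 pc2: +4 =784
r81=1010001 pc3: +8 =792
r82=1010010 pc3: +8 =800
r83=1010011 pc4: +16 =816
r84=1010100 pc3: +8 =824
r85=1010101 pc4: +16 =840
r86=1010110 pc4: +16 =856
r87=1010111 pc5: +32 =888
r88=1011000 pc3: +8 =896
r89=1011001 pc4: +16 =912
r90=1011010 pc4: +16 =928
r91=1011011 pc5: +32 =960
r92=1011100 pc4: +16 =976
r93=1011101 pc5: +32 =1008
r94=1011110 pc5: +32 =1040
r95=1011111 pc6: +64 =1104
r96=1100000 pc2: +4 =1108
r97=1100001 pc3: +8 =1116
r98=1100010 pc3: +8 =1124
r99=1100011 pc4: +16 =1140
r100=1100100 pc3: +8 =1148
r101=1100101 pc4: +16 =1164
r102=1100110 pc4: +16 =1180
r103=1100111 pc5: +32 =1212
r104=1101000 pc3: +8 =1220
r105=1101001 pc4: +16 =1236
r106=1101010 pc4: +16 =1252
r107=1101011 pc5: +32 =1284
r108=1101100 pc4: +16 =1300
r109=1101101 pc5: +32 =1332
r110=1101110 pc5: +32 =1364
r111=1101111 pc6: +64 =1428
r112=1110000 pc3: +8 =1436
r113=1110001 pc4: +16 =1452
r114=1110010 pc4: +16 =1468
r115=1110011 pc5: +32 =1500

Answer: 1500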